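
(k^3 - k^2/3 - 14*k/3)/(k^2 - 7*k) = (3*k^2 - k - 14)/(3*(k - 7))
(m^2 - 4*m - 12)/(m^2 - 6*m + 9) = (m^2 - 4*m - 12)/(m^2 - 6*m + 9)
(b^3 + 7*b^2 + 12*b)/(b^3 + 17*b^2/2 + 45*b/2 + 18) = 2*b/(2*b + 3)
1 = 1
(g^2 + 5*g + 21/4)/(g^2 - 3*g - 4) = (g^2 + 5*g + 21/4)/(g^2 - 3*g - 4)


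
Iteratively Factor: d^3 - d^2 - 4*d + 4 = (d - 2)*(d^2 + d - 2) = (d - 2)*(d + 2)*(d - 1)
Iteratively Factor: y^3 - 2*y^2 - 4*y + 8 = (y - 2)*(y^2 - 4) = (y - 2)*(y + 2)*(y - 2)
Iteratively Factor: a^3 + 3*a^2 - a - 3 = (a - 1)*(a^2 + 4*a + 3) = (a - 1)*(a + 3)*(a + 1)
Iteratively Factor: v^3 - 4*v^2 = (v - 4)*(v^2) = v*(v - 4)*(v)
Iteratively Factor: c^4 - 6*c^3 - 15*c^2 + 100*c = (c - 5)*(c^3 - c^2 - 20*c) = (c - 5)*(c + 4)*(c^2 - 5*c) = c*(c - 5)*(c + 4)*(c - 5)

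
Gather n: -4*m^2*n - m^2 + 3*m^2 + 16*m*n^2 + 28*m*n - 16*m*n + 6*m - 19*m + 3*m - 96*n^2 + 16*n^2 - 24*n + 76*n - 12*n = 2*m^2 - 10*m + n^2*(16*m - 80) + n*(-4*m^2 + 12*m + 40)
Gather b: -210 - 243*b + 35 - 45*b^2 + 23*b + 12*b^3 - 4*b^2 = 12*b^3 - 49*b^2 - 220*b - 175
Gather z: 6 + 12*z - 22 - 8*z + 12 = 4*z - 4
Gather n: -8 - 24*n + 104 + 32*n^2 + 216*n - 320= 32*n^2 + 192*n - 224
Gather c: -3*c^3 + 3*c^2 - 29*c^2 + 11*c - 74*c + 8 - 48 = -3*c^3 - 26*c^2 - 63*c - 40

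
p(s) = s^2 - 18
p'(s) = 2*s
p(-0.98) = -17.04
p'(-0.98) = -1.96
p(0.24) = -17.94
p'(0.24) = 0.48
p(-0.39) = -17.85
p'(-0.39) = -0.78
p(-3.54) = -5.47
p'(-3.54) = -7.08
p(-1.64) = -15.31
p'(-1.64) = -3.28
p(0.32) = -17.90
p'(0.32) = 0.64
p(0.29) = -17.92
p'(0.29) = 0.58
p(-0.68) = -17.54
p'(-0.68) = -1.36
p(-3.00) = -9.00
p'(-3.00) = -6.00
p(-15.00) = 207.00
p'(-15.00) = -30.00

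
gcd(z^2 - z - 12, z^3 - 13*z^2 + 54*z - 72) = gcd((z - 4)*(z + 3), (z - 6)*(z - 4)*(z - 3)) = z - 4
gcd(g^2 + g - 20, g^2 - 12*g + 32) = g - 4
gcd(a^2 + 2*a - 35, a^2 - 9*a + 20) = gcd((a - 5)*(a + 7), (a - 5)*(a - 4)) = a - 5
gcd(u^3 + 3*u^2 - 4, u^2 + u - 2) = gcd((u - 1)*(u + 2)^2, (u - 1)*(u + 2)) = u^2 + u - 2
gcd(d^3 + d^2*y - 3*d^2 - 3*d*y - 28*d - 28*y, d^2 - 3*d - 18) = 1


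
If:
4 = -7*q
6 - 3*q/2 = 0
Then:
No Solution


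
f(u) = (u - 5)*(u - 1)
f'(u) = 2*u - 6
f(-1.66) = 17.72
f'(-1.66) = -9.32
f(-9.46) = 151.25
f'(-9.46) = -24.92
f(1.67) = -2.23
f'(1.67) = -2.66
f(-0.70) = 9.69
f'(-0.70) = -7.40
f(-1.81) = 19.14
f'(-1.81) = -9.62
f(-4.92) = 58.73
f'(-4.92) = -15.84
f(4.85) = -0.58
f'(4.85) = 3.70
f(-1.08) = 12.65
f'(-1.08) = -8.16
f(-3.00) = 32.00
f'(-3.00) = -12.00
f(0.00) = 5.00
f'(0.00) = -6.00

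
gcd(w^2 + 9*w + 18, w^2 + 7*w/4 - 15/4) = w + 3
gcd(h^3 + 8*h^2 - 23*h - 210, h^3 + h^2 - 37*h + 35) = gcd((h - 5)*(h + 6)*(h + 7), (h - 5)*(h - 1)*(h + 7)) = h^2 + 2*h - 35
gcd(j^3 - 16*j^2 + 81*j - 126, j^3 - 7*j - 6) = j - 3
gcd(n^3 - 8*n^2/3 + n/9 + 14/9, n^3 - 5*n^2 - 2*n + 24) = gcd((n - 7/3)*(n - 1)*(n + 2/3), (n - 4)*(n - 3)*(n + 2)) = 1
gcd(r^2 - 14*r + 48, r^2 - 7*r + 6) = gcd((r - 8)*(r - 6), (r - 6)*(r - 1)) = r - 6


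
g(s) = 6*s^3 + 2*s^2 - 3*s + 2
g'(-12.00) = 2541.00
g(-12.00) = -10042.00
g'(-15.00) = 3987.00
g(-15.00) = -19753.00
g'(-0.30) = -2.58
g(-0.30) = 2.92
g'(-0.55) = 0.25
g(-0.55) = 3.26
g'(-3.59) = 214.63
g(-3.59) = -239.06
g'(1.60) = 49.48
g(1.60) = 26.90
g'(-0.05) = -3.16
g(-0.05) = 2.15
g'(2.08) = 83.20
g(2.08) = 58.41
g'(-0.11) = -3.22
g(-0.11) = 2.35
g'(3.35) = 212.40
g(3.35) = 239.97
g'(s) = 18*s^2 + 4*s - 3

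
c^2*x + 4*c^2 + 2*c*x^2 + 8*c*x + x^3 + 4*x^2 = (c + x)^2*(x + 4)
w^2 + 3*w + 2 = (w + 1)*(w + 2)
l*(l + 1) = l^2 + l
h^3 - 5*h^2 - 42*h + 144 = (h - 8)*(h - 3)*(h + 6)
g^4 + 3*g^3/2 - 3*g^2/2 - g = g*(g - 1)*(g + 1/2)*(g + 2)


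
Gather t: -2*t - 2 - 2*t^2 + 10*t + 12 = -2*t^2 + 8*t + 10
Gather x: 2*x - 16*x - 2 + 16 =14 - 14*x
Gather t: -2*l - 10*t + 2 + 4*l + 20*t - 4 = 2*l + 10*t - 2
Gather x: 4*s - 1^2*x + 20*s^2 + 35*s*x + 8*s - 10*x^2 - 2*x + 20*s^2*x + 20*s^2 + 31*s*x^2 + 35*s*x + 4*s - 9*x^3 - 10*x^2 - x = 40*s^2 + 16*s - 9*x^3 + x^2*(31*s - 20) + x*(20*s^2 + 70*s - 4)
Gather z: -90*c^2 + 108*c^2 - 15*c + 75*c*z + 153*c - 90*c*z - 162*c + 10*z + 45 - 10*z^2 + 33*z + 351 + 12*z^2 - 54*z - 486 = 18*c^2 - 24*c + 2*z^2 + z*(-15*c - 11) - 90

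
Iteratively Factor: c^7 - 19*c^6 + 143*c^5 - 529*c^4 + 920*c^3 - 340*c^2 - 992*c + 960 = (c - 2)*(c^6 - 17*c^5 + 109*c^4 - 311*c^3 + 298*c^2 + 256*c - 480) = (c - 3)*(c - 2)*(c^5 - 14*c^4 + 67*c^3 - 110*c^2 - 32*c + 160) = (c - 4)*(c - 3)*(c - 2)*(c^4 - 10*c^3 + 27*c^2 - 2*c - 40) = (c - 4)^2*(c - 3)*(c - 2)*(c^3 - 6*c^2 + 3*c + 10) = (c - 5)*(c - 4)^2*(c - 3)*(c - 2)*(c^2 - c - 2) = (c - 5)*(c - 4)^2*(c - 3)*(c - 2)^2*(c + 1)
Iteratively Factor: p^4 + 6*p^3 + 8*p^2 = (p + 2)*(p^3 + 4*p^2) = p*(p + 2)*(p^2 + 4*p) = p*(p + 2)*(p + 4)*(p)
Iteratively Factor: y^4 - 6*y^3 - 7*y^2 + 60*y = (y - 4)*(y^3 - 2*y^2 - 15*y) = y*(y - 4)*(y^2 - 2*y - 15) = y*(y - 5)*(y - 4)*(y + 3)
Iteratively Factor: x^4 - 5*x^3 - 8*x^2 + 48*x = (x)*(x^3 - 5*x^2 - 8*x + 48) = x*(x + 3)*(x^2 - 8*x + 16) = x*(x - 4)*(x + 3)*(x - 4)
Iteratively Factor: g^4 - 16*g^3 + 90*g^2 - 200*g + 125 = (g - 1)*(g^3 - 15*g^2 + 75*g - 125) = (g - 5)*(g - 1)*(g^2 - 10*g + 25) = (g - 5)^2*(g - 1)*(g - 5)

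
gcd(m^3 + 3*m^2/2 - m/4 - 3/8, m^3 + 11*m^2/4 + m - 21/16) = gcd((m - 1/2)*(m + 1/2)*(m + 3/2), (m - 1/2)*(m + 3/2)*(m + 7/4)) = m^2 + m - 3/4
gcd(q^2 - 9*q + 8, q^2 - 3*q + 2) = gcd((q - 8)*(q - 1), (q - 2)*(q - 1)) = q - 1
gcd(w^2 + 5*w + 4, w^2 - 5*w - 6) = w + 1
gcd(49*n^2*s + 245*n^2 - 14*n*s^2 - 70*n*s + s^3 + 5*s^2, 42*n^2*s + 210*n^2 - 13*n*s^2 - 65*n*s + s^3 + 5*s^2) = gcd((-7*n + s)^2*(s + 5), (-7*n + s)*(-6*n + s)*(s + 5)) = -7*n*s - 35*n + s^2 + 5*s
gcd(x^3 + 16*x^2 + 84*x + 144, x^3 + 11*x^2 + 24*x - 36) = x^2 + 12*x + 36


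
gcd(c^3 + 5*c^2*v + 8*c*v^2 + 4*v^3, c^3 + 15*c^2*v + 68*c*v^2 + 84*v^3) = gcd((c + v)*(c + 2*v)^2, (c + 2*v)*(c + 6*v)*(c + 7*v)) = c + 2*v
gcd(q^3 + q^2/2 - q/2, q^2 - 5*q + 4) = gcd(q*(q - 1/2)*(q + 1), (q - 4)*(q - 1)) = 1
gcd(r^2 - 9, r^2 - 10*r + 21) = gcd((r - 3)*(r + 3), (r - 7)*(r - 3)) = r - 3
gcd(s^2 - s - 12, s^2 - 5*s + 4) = s - 4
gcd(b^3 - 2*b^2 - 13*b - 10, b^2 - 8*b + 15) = b - 5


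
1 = 1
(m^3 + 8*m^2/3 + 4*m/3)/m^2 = m + 8/3 + 4/(3*m)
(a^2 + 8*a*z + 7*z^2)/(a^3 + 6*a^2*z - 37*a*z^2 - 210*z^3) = (-a - z)/(-a^2 + a*z + 30*z^2)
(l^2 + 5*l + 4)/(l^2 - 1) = (l + 4)/(l - 1)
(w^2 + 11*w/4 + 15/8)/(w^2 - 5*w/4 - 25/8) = (2*w + 3)/(2*w - 5)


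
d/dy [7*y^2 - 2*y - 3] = 14*y - 2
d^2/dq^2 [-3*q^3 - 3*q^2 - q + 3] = -18*q - 6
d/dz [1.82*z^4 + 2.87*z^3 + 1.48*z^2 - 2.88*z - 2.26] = 7.28*z^3 + 8.61*z^2 + 2.96*z - 2.88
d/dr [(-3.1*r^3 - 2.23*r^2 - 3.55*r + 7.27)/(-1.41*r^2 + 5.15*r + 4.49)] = (4.371*r^4 - 31.93*r^3 - 58.247*r^2 + 0.475999999999992*r - 53.38)/(1.9881*r^4 - 14.523*r^3 + 13.8607*r^2 + 46.247*r + 20.1601)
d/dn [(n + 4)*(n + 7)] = 2*n + 11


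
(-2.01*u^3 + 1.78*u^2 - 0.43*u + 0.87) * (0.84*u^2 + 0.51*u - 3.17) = -1.6884*u^5 + 0.4701*u^4 + 6.9183*u^3 - 5.1311*u^2 + 1.8068*u - 2.7579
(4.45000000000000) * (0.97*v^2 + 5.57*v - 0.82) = 4.3165*v^2 + 24.7865*v - 3.649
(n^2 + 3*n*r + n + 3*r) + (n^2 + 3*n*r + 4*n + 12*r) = 2*n^2 + 6*n*r + 5*n + 15*r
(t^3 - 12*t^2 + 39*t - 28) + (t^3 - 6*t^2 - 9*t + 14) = 2*t^3 - 18*t^2 + 30*t - 14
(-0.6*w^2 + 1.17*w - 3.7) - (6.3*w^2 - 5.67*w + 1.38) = -6.9*w^2 + 6.84*w - 5.08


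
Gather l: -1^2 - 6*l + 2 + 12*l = 6*l + 1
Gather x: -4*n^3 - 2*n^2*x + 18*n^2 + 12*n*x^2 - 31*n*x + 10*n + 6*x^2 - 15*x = -4*n^3 + 18*n^2 + 10*n + x^2*(12*n + 6) + x*(-2*n^2 - 31*n - 15)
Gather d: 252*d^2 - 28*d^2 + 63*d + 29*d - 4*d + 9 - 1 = 224*d^2 + 88*d + 8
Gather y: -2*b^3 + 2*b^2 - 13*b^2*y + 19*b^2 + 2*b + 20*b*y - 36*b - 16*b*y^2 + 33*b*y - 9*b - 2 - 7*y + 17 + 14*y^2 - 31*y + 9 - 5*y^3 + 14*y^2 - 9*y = -2*b^3 + 21*b^2 - 43*b - 5*y^3 + y^2*(28 - 16*b) + y*(-13*b^2 + 53*b - 47) + 24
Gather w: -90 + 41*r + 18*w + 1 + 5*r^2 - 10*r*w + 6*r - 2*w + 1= 5*r^2 + 47*r + w*(16 - 10*r) - 88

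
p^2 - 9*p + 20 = (p - 5)*(p - 4)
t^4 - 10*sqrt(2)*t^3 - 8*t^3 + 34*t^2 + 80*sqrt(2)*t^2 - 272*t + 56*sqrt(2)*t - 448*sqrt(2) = (t - 8)*(t - 7*sqrt(2))*(t - 4*sqrt(2))*(t + sqrt(2))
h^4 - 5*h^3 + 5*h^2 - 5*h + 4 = (h - 4)*(h - 1)*(h - I)*(h + I)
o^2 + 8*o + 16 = (o + 4)^2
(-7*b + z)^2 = 49*b^2 - 14*b*z + z^2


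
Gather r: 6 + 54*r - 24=54*r - 18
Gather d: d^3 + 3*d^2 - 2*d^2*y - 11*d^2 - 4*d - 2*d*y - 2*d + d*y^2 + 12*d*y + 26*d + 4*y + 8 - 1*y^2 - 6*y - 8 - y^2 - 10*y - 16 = d^3 + d^2*(-2*y - 8) + d*(y^2 + 10*y + 20) - 2*y^2 - 12*y - 16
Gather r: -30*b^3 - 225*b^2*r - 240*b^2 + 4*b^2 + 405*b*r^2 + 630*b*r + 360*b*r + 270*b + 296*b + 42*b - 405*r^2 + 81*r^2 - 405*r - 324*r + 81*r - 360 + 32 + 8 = -30*b^3 - 236*b^2 + 608*b + r^2*(405*b - 324) + r*(-225*b^2 + 990*b - 648) - 320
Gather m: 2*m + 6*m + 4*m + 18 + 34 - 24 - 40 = 12*m - 12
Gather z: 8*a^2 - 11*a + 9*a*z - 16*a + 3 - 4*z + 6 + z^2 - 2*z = 8*a^2 - 27*a + z^2 + z*(9*a - 6) + 9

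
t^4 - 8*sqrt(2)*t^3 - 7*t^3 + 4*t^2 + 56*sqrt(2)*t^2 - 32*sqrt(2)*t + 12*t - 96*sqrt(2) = (t - 6)*(t - 2)*(t + 1)*(t - 8*sqrt(2))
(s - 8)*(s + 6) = s^2 - 2*s - 48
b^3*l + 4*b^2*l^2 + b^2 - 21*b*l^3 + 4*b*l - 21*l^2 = (b - 3*l)*(b + 7*l)*(b*l + 1)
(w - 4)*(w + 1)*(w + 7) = w^3 + 4*w^2 - 25*w - 28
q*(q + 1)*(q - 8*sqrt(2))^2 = q^4 - 16*sqrt(2)*q^3 + q^3 - 16*sqrt(2)*q^2 + 128*q^2 + 128*q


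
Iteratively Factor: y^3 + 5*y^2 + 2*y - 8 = (y + 2)*(y^2 + 3*y - 4) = (y - 1)*(y + 2)*(y + 4)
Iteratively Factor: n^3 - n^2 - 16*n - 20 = (n + 2)*(n^2 - 3*n - 10) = (n - 5)*(n + 2)*(n + 2)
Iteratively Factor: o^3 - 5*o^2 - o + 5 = (o + 1)*(o^2 - 6*o + 5) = (o - 1)*(o + 1)*(o - 5)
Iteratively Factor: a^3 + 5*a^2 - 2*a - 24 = (a + 4)*(a^2 + a - 6) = (a - 2)*(a + 4)*(a + 3)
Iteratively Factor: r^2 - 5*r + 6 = (r - 2)*(r - 3)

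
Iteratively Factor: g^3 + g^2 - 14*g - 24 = (g + 3)*(g^2 - 2*g - 8) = (g + 2)*(g + 3)*(g - 4)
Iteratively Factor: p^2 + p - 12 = (p + 4)*(p - 3)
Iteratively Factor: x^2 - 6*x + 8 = (x - 2)*(x - 4)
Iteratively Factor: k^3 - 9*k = (k + 3)*(k^2 - 3*k) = k*(k + 3)*(k - 3)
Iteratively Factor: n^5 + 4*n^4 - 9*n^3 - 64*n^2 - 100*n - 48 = (n + 1)*(n^4 + 3*n^3 - 12*n^2 - 52*n - 48) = (n + 1)*(n + 2)*(n^3 + n^2 - 14*n - 24) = (n - 4)*(n + 1)*(n + 2)*(n^2 + 5*n + 6) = (n - 4)*(n + 1)*(n + 2)^2*(n + 3)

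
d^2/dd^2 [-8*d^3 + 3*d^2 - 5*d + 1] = 6 - 48*d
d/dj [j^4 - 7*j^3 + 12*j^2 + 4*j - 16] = 4*j^3 - 21*j^2 + 24*j + 4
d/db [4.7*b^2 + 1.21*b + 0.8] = 9.4*b + 1.21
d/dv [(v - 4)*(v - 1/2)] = 2*v - 9/2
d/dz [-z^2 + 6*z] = 6 - 2*z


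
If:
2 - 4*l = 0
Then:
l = 1/2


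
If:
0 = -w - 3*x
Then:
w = -3*x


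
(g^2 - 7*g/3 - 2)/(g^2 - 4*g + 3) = (g + 2/3)/(g - 1)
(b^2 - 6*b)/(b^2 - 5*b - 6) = b/(b + 1)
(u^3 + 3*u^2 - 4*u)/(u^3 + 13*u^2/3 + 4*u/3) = 3*(u - 1)/(3*u + 1)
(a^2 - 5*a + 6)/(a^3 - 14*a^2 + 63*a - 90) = (a - 2)/(a^2 - 11*a + 30)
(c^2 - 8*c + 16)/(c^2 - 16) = (c - 4)/(c + 4)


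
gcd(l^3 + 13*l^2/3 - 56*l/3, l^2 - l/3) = l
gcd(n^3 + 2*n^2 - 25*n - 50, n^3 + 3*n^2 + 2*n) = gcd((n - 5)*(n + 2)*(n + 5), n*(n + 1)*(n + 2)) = n + 2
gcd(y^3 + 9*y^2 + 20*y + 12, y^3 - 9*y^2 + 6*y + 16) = y + 1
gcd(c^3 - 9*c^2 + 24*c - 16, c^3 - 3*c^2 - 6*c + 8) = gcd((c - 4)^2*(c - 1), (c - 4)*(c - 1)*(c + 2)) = c^2 - 5*c + 4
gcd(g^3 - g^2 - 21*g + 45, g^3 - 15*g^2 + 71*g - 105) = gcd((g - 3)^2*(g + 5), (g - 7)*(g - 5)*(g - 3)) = g - 3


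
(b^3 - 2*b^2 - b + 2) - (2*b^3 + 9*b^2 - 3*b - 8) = -b^3 - 11*b^2 + 2*b + 10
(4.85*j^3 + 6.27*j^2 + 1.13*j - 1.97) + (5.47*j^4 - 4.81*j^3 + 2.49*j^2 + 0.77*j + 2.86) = 5.47*j^4 + 0.04*j^3 + 8.76*j^2 + 1.9*j + 0.89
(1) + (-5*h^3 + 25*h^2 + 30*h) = -5*h^3 + 25*h^2 + 30*h + 1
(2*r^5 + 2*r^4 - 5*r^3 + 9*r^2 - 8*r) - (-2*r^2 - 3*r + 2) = 2*r^5 + 2*r^4 - 5*r^3 + 11*r^2 - 5*r - 2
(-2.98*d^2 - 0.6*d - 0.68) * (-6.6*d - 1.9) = 19.668*d^3 + 9.622*d^2 + 5.628*d + 1.292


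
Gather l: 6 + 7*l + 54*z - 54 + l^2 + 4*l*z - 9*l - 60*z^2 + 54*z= l^2 + l*(4*z - 2) - 60*z^2 + 108*z - 48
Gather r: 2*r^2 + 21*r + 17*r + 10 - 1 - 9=2*r^2 + 38*r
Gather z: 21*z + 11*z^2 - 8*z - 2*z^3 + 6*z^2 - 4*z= -2*z^3 + 17*z^2 + 9*z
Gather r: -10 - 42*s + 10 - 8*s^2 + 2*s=-8*s^2 - 40*s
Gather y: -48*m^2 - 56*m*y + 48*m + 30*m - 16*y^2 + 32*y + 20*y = -48*m^2 + 78*m - 16*y^2 + y*(52 - 56*m)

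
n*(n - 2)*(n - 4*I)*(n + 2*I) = n^4 - 2*n^3 - 2*I*n^3 + 8*n^2 + 4*I*n^2 - 16*n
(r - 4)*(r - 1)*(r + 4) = r^3 - r^2 - 16*r + 16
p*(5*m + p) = 5*m*p + p^2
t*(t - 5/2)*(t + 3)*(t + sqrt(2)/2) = t^4 + t^3/2 + sqrt(2)*t^3/2 - 15*t^2/2 + sqrt(2)*t^2/4 - 15*sqrt(2)*t/4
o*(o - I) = o^2 - I*o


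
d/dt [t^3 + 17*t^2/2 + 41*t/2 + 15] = 3*t^2 + 17*t + 41/2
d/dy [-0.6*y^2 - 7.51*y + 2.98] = -1.2*y - 7.51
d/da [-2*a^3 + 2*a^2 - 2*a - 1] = -6*a^2 + 4*a - 2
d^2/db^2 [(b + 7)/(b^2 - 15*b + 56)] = 2*((8 - 3*b)*(b^2 - 15*b + 56) + (b + 7)*(2*b - 15)^2)/(b^2 - 15*b + 56)^3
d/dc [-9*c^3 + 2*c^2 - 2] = c*(4 - 27*c)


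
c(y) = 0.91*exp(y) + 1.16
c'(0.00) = 0.91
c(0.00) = 2.07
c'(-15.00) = 0.00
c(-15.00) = 1.16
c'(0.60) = 1.66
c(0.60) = 2.82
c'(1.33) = 3.44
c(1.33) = 4.60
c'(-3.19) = 0.04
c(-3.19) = 1.20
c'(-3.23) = 0.04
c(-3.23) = 1.20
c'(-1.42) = 0.22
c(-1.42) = 1.38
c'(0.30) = 1.23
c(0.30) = 2.39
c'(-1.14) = 0.29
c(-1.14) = 1.45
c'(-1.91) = 0.13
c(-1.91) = 1.29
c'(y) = 0.91*exp(y)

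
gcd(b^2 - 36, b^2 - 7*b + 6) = b - 6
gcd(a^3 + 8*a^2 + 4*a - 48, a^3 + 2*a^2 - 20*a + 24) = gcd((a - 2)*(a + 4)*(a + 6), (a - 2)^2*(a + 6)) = a^2 + 4*a - 12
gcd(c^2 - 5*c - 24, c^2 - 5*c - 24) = c^2 - 5*c - 24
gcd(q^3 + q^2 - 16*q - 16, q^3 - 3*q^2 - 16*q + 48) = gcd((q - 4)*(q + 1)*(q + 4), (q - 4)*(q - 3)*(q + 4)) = q^2 - 16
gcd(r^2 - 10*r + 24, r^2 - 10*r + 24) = r^2 - 10*r + 24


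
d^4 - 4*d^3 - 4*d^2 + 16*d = d*(d - 4)*(d - 2)*(d + 2)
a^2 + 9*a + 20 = (a + 4)*(a + 5)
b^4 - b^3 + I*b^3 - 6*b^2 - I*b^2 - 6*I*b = b*(b - 3)*(b + 2)*(b + I)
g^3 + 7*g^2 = g^2*(g + 7)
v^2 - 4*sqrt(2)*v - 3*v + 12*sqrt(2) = (v - 3)*(v - 4*sqrt(2))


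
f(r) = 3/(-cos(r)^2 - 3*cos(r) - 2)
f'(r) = 3*(-2*sin(r)*cos(r) - 3*sin(r))/(-cos(r)^2 - 3*cos(r) - 2)^2 = -3*(2*cos(r) + 3)*sin(r)/(cos(r)^2 + 3*cos(r) + 2)^2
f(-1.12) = -0.86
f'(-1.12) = 0.85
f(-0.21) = -0.51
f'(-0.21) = 0.09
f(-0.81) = -0.66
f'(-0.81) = 0.46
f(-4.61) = -1.76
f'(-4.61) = -2.87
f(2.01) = -3.31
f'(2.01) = -7.12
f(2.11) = -4.15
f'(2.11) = -9.71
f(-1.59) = -1.54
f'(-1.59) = 2.35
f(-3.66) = -20.18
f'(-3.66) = -84.94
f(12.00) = -0.57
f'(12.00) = 0.27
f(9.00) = -31.00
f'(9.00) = -155.50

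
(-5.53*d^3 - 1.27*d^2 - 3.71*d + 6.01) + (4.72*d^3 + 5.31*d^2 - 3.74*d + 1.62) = -0.81*d^3 + 4.04*d^2 - 7.45*d + 7.63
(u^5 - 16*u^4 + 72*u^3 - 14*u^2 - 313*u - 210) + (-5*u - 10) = u^5 - 16*u^4 + 72*u^3 - 14*u^2 - 318*u - 220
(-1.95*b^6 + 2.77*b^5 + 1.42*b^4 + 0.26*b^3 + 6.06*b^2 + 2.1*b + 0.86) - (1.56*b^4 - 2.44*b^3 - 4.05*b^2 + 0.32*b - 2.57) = -1.95*b^6 + 2.77*b^5 - 0.14*b^4 + 2.7*b^3 + 10.11*b^2 + 1.78*b + 3.43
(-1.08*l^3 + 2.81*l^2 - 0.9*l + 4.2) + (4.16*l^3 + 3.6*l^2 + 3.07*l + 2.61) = 3.08*l^3 + 6.41*l^2 + 2.17*l + 6.81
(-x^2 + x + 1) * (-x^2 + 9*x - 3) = x^4 - 10*x^3 + 11*x^2 + 6*x - 3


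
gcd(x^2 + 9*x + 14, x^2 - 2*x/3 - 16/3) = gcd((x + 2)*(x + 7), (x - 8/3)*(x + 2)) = x + 2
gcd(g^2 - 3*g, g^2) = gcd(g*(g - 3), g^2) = g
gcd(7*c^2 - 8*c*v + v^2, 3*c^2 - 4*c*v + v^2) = -c + v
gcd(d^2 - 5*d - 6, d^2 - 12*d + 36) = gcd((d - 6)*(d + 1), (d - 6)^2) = d - 6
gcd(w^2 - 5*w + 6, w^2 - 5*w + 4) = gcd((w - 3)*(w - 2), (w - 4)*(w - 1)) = 1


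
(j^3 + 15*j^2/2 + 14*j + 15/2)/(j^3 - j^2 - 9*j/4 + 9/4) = 2*(j^2 + 6*j + 5)/(2*j^2 - 5*j + 3)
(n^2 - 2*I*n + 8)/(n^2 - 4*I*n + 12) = (n - 4*I)/(n - 6*I)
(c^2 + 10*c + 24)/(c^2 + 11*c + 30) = (c + 4)/(c + 5)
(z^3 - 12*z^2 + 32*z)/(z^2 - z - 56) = z*(z - 4)/(z + 7)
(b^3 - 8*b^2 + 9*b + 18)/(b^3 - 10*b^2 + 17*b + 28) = (b^2 - 9*b + 18)/(b^2 - 11*b + 28)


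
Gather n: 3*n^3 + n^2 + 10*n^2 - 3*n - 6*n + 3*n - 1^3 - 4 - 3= 3*n^3 + 11*n^2 - 6*n - 8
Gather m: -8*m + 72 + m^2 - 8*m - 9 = m^2 - 16*m + 63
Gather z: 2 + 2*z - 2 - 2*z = 0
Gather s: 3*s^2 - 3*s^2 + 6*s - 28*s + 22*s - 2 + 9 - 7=0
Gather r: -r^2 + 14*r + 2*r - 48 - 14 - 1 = -r^2 + 16*r - 63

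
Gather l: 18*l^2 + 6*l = 18*l^2 + 6*l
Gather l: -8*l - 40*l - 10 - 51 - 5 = -48*l - 66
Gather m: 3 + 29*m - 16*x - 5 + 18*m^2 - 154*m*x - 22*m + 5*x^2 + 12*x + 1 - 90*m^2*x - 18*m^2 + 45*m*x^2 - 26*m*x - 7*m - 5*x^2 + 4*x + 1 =-90*m^2*x + m*(45*x^2 - 180*x)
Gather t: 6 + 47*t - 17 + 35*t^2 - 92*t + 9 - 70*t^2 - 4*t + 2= -35*t^2 - 49*t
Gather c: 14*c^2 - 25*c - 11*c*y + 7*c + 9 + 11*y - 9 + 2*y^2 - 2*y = 14*c^2 + c*(-11*y - 18) + 2*y^2 + 9*y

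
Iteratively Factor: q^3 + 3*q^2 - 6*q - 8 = (q - 2)*(q^2 + 5*q + 4) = (q - 2)*(q + 4)*(q + 1)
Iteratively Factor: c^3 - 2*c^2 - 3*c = (c - 3)*(c^2 + c) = c*(c - 3)*(c + 1)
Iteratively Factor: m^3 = (m)*(m^2) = m^2*(m)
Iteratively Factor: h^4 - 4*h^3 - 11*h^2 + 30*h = (h - 5)*(h^3 + h^2 - 6*h) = h*(h - 5)*(h^2 + h - 6) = h*(h - 5)*(h + 3)*(h - 2)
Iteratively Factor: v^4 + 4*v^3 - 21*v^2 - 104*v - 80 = (v + 4)*(v^3 - 21*v - 20) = (v - 5)*(v + 4)*(v^2 + 5*v + 4) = (v - 5)*(v + 4)^2*(v + 1)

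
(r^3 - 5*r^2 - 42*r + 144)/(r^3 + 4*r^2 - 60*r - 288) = (r - 3)/(r + 6)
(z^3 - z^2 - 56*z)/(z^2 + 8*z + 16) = z*(z^2 - z - 56)/(z^2 + 8*z + 16)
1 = 1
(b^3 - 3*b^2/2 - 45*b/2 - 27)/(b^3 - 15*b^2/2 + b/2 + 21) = (b^2 - 3*b - 18)/(b^2 - 9*b + 14)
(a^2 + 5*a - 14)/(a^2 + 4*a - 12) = (a + 7)/(a + 6)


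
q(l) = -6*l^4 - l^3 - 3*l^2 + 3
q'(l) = -24*l^3 - 3*l^2 - 6*l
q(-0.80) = -0.87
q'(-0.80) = 15.17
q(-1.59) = -38.91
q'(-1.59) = 98.43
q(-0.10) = 2.97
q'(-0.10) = 0.59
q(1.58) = -45.83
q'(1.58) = -111.63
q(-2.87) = -405.15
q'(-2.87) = 559.87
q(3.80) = -1346.27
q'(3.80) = -1383.05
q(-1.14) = -9.55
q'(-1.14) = 38.50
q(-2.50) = -234.50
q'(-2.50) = 371.25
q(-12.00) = -123117.00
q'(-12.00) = 41112.00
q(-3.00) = -483.00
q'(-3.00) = 639.00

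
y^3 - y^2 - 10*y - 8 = (y - 4)*(y + 1)*(y + 2)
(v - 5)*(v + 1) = v^2 - 4*v - 5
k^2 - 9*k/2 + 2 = (k - 4)*(k - 1/2)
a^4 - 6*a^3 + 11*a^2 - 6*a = a*(a - 3)*(a - 2)*(a - 1)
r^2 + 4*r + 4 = (r + 2)^2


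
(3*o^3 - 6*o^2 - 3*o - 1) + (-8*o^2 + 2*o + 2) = 3*o^3 - 14*o^2 - o + 1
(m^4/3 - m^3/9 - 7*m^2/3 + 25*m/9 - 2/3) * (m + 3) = m^5/3 + 8*m^4/9 - 8*m^3/3 - 38*m^2/9 + 23*m/3 - 2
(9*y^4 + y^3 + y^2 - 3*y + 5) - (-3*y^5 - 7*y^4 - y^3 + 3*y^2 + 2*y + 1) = 3*y^5 + 16*y^4 + 2*y^3 - 2*y^2 - 5*y + 4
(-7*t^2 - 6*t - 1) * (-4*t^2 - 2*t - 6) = 28*t^4 + 38*t^3 + 58*t^2 + 38*t + 6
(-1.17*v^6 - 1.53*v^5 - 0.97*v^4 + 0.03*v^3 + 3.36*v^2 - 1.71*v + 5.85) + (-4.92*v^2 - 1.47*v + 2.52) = -1.17*v^6 - 1.53*v^5 - 0.97*v^4 + 0.03*v^3 - 1.56*v^2 - 3.18*v + 8.37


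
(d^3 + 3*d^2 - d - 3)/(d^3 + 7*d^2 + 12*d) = (d^2 - 1)/(d*(d + 4))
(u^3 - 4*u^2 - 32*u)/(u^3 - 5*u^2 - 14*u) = (-u^2 + 4*u + 32)/(-u^2 + 5*u + 14)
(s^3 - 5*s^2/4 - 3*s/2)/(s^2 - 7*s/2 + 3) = s*(4*s + 3)/(2*(2*s - 3))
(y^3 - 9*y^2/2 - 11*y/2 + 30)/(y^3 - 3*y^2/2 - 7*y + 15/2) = (y - 4)/(y - 1)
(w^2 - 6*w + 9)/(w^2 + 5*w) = (w^2 - 6*w + 9)/(w*(w + 5))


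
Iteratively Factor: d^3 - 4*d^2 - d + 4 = (d - 1)*(d^2 - 3*d - 4) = (d - 4)*(d - 1)*(d + 1)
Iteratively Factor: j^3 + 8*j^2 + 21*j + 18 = (j + 2)*(j^2 + 6*j + 9) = (j + 2)*(j + 3)*(j + 3)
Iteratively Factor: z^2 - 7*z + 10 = (z - 5)*(z - 2)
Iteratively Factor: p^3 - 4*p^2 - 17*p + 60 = (p + 4)*(p^2 - 8*p + 15) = (p - 5)*(p + 4)*(p - 3)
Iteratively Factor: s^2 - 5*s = (s)*(s - 5)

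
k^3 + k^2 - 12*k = k*(k - 3)*(k + 4)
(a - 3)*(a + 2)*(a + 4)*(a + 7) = a^4 + 10*a^3 + 11*a^2 - 94*a - 168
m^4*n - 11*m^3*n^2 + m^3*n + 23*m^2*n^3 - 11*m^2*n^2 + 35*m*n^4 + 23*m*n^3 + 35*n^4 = (m - 7*n)*(m - 5*n)*(m + n)*(m*n + n)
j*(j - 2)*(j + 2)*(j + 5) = j^4 + 5*j^3 - 4*j^2 - 20*j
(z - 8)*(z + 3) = z^2 - 5*z - 24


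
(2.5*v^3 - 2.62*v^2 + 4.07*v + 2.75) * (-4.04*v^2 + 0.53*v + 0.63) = -10.1*v^5 + 11.9098*v^4 - 16.2564*v^3 - 10.6035*v^2 + 4.0216*v + 1.7325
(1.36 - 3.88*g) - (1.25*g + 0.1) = 1.26 - 5.13*g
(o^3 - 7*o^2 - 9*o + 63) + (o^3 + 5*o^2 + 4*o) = 2*o^3 - 2*o^2 - 5*o + 63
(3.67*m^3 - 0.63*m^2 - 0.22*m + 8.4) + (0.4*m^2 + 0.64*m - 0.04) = 3.67*m^3 - 0.23*m^2 + 0.42*m + 8.36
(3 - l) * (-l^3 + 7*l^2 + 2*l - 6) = l^4 - 10*l^3 + 19*l^2 + 12*l - 18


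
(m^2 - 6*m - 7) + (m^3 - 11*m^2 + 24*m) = m^3 - 10*m^2 + 18*m - 7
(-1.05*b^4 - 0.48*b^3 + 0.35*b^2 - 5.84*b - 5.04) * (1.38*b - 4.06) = -1.449*b^5 + 3.6006*b^4 + 2.4318*b^3 - 9.4802*b^2 + 16.7552*b + 20.4624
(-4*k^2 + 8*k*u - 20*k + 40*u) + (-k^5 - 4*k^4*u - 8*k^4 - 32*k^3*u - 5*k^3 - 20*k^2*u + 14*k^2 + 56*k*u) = -k^5 - 4*k^4*u - 8*k^4 - 32*k^3*u - 5*k^3 - 20*k^2*u + 10*k^2 + 64*k*u - 20*k + 40*u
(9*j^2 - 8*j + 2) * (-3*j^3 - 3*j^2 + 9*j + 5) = -27*j^5 - 3*j^4 + 99*j^3 - 33*j^2 - 22*j + 10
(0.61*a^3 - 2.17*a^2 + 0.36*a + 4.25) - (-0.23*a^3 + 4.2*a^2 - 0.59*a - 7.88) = 0.84*a^3 - 6.37*a^2 + 0.95*a + 12.13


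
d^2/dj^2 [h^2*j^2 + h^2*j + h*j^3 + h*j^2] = 2*h*(h + 3*j + 1)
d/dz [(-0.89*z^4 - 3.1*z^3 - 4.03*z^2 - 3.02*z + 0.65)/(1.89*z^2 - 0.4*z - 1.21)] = (-3.3642*z^5 - 4.791*z^4 + 6.7876*z^3 + 18.5728*z^2 + 7.2956*z + 3.9142)/(3.5721*z^4 - 1.512*z^3 - 4.4138*z^2 + 0.968*z + 1.4641)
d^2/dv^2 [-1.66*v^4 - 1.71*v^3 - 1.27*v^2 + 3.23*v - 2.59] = -19.92*v^2 - 10.26*v - 2.54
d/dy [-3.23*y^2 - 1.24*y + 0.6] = -6.46*y - 1.24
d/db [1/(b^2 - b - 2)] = (1 - 2*b)/(-b^2 + b + 2)^2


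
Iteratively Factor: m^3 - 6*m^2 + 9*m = (m - 3)*(m^2 - 3*m) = m*(m - 3)*(m - 3)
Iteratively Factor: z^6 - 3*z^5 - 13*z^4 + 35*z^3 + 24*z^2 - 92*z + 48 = (z + 2)*(z^5 - 5*z^4 - 3*z^3 + 41*z^2 - 58*z + 24) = (z - 1)*(z + 2)*(z^4 - 4*z^3 - 7*z^2 + 34*z - 24) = (z - 2)*(z - 1)*(z + 2)*(z^3 - 2*z^2 - 11*z + 12) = (z - 2)*(z - 1)*(z + 2)*(z + 3)*(z^2 - 5*z + 4) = (z - 4)*(z - 2)*(z - 1)*(z + 2)*(z + 3)*(z - 1)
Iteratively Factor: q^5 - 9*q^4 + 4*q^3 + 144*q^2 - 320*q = (q - 5)*(q^4 - 4*q^3 - 16*q^2 + 64*q) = q*(q - 5)*(q^3 - 4*q^2 - 16*q + 64) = q*(q - 5)*(q + 4)*(q^2 - 8*q + 16) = q*(q - 5)*(q - 4)*(q + 4)*(q - 4)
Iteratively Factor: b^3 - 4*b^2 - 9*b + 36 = (b + 3)*(b^2 - 7*b + 12) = (b - 3)*(b + 3)*(b - 4)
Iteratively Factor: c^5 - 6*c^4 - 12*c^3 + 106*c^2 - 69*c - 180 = (c - 3)*(c^4 - 3*c^3 - 21*c^2 + 43*c + 60) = (c - 3)*(c + 4)*(c^3 - 7*c^2 + 7*c + 15) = (c - 3)*(c + 1)*(c + 4)*(c^2 - 8*c + 15) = (c - 3)^2*(c + 1)*(c + 4)*(c - 5)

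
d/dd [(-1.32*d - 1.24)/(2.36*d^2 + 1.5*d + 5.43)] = (3.1152*d^2 + 5.8528*d - 5.3076)/(5.5696*d^4 + 7.08*d^3 + 27.8796*d^2 + 16.29*d + 29.4849)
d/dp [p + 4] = 1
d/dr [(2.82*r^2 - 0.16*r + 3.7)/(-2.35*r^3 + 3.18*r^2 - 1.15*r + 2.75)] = (6.627*r^4 - 0.751999999999999*r^3 + 23.3508*r^2 - 8.02200000000001*r + 3.815)/(5.5225*r^6 - 14.946*r^5 + 15.5174*r^4 - 20.239*r^3 + 18.8125*r^2 - 6.325*r + 7.5625)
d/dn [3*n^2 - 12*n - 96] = 6*n - 12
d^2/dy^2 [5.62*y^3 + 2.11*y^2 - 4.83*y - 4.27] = 33.72*y + 4.22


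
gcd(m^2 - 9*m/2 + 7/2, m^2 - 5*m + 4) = m - 1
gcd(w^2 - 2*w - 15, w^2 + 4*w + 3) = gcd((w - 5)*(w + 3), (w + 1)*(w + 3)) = w + 3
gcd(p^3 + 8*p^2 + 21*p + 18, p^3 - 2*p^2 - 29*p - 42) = p^2 + 5*p + 6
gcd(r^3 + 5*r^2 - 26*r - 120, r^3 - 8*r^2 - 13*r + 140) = r^2 - r - 20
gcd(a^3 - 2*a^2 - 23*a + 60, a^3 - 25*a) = a + 5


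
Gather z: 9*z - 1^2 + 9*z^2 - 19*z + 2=9*z^2 - 10*z + 1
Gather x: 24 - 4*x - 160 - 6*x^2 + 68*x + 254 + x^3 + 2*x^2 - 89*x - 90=x^3 - 4*x^2 - 25*x + 28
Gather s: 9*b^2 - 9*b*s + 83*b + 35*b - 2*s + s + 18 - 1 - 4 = 9*b^2 + 118*b + s*(-9*b - 1) + 13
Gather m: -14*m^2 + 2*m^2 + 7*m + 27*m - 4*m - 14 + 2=-12*m^2 + 30*m - 12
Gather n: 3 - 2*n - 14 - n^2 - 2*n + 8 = -n^2 - 4*n - 3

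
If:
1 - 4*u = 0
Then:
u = 1/4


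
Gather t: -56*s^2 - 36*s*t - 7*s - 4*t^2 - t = -56*s^2 - 7*s - 4*t^2 + t*(-36*s - 1)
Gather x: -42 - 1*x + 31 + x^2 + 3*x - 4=x^2 + 2*x - 15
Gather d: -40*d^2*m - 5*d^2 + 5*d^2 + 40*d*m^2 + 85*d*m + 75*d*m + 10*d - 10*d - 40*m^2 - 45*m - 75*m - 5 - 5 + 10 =-40*d^2*m + d*(40*m^2 + 160*m) - 40*m^2 - 120*m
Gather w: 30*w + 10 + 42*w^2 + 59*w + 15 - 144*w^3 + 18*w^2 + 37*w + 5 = -144*w^3 + 60*w^2 + 126*w + 30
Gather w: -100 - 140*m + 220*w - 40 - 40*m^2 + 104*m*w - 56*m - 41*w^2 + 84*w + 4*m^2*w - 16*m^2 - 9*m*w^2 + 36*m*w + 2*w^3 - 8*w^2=-56*m^2 - 196*m + 2*w^3 + w^2*(-9*m - 49) + w*(4*m^2 + 140*m + 304) - 140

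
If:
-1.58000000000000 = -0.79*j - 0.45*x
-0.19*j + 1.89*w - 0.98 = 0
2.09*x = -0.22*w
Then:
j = 2.04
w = 0.72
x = -0.08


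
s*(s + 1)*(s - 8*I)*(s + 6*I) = s^4 + s^3 - 2*I*s^3 + 48*s^2 - 2*I*s^2 + 48*s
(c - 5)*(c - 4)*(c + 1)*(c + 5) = c^4 - 3*c^3 - 29*c^2 + 75*c + 100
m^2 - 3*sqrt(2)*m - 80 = (m - 8*sqrt(2))*(m + 5*sqrt(2))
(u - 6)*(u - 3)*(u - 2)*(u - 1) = u^4 - 12*u^3 + 47*u^2 - 72*u + 36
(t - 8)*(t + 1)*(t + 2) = t^3 - 5*t^2 - 22*t - 16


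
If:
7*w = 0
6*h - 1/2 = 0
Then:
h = 1/12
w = 0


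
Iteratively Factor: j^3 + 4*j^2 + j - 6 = (j + 2)*(j^2 + 2*j - 3) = (j + 2)*(j + 3)*(j - 1)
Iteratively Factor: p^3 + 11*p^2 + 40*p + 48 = (p + 4)*(p^2 + 7*p + 12) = (p + 3)*(p + 4)*(p + 4)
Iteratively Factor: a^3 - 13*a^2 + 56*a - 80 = (a - 5)*(a^2 - 8*a + 16) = (a - 5)*(a - 4)*(a - 4)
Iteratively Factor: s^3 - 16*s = (s - 4)*(s^2 + 4*s) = (s - 4)*(s + 4)*(s)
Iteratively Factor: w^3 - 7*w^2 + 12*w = (w - 4)*(w^2 - 3*w) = (w - 4)*(w - 3)*(w)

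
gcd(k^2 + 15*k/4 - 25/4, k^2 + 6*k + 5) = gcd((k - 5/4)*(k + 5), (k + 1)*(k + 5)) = k + 5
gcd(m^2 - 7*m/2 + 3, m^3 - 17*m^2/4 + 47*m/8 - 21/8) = m - 3/2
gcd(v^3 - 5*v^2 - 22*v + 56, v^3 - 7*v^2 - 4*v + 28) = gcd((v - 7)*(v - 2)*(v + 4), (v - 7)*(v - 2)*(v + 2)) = v^2 - 9*v + 14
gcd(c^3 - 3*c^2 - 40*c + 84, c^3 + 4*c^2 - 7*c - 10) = c - 2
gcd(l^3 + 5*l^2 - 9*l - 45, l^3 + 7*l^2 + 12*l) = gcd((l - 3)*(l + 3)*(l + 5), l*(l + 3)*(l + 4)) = l + 3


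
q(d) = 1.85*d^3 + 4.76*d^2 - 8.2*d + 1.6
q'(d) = 5.55*d^2 + 9.52*d - 8.2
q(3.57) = 117.17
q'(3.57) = 96.52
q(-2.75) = 21.67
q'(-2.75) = 7.59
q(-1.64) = 19.69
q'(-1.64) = -8.89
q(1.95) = 17.43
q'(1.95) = 31.47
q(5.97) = 515.93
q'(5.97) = 246.44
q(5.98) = 518.40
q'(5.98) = 247.20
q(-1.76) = 20.69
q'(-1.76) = -7.76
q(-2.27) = 23.10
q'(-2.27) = -1.21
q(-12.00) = -2411.36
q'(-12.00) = 676.76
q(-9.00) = -887.69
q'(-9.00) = 355.67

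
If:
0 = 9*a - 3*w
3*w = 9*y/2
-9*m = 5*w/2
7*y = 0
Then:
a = 0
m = 0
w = 0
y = 0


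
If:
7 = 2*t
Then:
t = 7/2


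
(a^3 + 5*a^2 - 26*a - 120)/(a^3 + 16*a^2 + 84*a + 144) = (a - 5)/(a + 6)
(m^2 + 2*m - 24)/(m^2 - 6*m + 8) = (m + 6)/(m - 2)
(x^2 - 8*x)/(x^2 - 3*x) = (x - 8)/(x - 3)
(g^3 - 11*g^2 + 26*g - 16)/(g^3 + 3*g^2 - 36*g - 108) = (g^3 - 11*g^2 + 26*g - 16)/(g^3 + 3*g^2 - 36*g - 108)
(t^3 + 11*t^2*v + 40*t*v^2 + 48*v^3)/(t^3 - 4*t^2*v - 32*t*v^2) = (t^2 + 7*t*v + 12*v^2)/(t*(t - 8*v))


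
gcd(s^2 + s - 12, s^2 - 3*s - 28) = s + 4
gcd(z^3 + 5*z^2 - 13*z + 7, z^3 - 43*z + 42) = z^2 + 6*z - 7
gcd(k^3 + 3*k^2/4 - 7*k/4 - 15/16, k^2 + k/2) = k + 1/2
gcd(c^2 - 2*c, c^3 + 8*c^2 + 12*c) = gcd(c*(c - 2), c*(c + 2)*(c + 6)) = c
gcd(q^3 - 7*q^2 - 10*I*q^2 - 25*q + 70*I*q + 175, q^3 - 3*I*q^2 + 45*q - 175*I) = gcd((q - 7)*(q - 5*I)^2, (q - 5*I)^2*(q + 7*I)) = q^2 - 10*I*q - 25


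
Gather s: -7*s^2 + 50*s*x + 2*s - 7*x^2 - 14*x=-7*s^2 + s*(50*x + 2) - 7*x^2 - 14*x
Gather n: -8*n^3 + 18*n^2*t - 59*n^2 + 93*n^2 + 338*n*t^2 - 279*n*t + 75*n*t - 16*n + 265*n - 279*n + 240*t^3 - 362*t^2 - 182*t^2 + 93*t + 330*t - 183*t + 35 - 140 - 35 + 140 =-8*n^3 + n^2*(18*t + 34) + n*(338*t^2 - 204*t - 30) + 240*t^3 - 544*t^2 + 240*t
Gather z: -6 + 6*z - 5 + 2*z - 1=8*z - 12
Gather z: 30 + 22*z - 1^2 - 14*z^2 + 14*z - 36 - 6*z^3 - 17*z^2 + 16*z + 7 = -6*z^3 - 31*z^2 + 52*z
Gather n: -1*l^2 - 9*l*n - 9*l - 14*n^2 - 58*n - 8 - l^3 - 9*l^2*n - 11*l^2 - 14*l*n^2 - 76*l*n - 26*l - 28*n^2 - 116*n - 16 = -l^3 - 12*l^2 - 35*l + n^2*(-14*l - 42) + n*(-9*l^2 - 85*l - 174) - 24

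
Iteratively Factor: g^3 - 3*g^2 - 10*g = (g + 2)*(g^2 - 5*g) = g*(g + 2)*(g - 5)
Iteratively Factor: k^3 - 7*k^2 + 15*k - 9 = (k - 1)*(k^2 - 6*k + 9) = (k - 3)*(k - 1)*(k - 3)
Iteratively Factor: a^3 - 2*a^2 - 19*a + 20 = (a - 1)*(a^2 - a - 20) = (a - 1)*(a + 4)*(a - 5)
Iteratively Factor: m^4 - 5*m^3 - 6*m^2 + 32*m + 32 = (m - 4)*(m^3 - m^2 - 10*m - 8) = (m - 4)*(m + 1)*(m^2 - 2*m - 8) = (m - 4)^2*(m + 1)*(m + 2)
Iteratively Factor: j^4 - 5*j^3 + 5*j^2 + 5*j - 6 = (j + 1)*(j^3 - 6*j^2 + 11*j - 6) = (j - 1)*(j + 1)*(j^2 - 5*j + 6) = (j - 2)*(j - 1)*(j + 1)*(j - 3)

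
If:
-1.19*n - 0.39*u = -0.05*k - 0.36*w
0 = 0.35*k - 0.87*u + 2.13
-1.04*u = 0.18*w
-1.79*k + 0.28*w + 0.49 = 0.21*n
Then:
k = -1.06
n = -4.24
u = 2.02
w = -11.69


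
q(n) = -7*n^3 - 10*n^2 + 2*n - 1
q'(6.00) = -874.00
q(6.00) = -1861.00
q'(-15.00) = -4423.00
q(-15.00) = 21344.00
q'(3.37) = -303.89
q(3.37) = -375.74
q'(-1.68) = -23.67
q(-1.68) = 0.61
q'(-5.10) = -442.21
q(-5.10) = 657.26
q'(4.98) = -618.41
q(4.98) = -1103.59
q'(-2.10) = -48.61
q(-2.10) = 15.53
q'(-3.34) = -165.47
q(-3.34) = 141.58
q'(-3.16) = -144.50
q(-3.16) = 113.71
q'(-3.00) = -127.00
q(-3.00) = 92.00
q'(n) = -21*n^2 - 20*n + 2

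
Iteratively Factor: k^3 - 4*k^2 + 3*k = (k - 3)*(k^2 - k) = (k - 3)*(k - 1)*(k)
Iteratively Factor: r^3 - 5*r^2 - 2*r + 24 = (r - 3)*(r^2 - 2*r - 8) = (r - 3)*(r + 2)*(r - 4)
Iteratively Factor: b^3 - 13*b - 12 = (b + 1)*(b^2 - b - 12) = (b + 1)*(b + 3)*(b - 4)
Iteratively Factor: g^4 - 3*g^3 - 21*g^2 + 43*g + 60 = (g + 4)*(g^3 - 7*g^2 + 7*g + 15) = (g - 3)*(g + 4)*(g^2 - 4*g - 5) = (g - 5)*(g - 3)*(g + 4)*(g + 1)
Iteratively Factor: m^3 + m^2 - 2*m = (m - 1)*(m^2 + 2*m) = m*(m - 1)*(m + 2)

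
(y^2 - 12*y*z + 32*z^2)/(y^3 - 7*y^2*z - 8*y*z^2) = (y - 4*z)/(y*(y + z))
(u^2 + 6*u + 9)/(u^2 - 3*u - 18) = (u + 3)/(u - 6)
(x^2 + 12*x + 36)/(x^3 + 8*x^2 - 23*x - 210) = (x + 6)/(x^2 + 2*x - 35)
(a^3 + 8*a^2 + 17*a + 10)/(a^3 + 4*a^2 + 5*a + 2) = (a + 5)/(a + 1)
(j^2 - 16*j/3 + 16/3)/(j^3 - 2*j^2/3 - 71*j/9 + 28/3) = 3*(j - 4)/(3*j^2 + 2*j - 21)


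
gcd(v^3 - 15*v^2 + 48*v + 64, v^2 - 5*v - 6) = v + 1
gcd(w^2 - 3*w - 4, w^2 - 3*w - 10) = 1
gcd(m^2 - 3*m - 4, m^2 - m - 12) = m - 4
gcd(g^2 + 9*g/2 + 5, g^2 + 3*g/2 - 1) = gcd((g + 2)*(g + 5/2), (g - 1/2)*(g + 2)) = g + 2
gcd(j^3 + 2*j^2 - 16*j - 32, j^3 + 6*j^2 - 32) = j + 4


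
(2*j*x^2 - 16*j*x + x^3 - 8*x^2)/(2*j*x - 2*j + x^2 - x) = x*(x - 8)/(x - 1)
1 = 1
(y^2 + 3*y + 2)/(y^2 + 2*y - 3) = (y^2 + 3*y + 2)/(y^2 + 2*y - 3)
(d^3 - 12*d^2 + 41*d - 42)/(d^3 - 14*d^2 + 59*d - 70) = (d - 3)/(d - 5)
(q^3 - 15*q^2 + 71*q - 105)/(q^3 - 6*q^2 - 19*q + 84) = (q - 5)/(q + 4)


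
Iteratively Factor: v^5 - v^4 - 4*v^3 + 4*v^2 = (v - 2)*(v^4 + v^3 - 2*v^2) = v*(v - 2)*(v^3 + v^2 - 2*v) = v*(v - 2)*(v + 2)*(v^2 - v) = v^2*(v - 2)*(v + 2)*(v - 1)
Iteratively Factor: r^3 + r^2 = (r)*(r^2 + r) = r^2*(r + 1)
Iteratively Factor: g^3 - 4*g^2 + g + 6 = (g + 1)*(g^2 - 5*g + 6) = (g - 2)*(g + 1)*(g - 3)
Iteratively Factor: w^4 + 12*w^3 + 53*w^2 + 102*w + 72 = (w + 4)*(w^3 + 8*w^2 + 21*w + 18) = (w + 3)*(w + 4)*(w^2 + 5*w + 6) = (w + 3)^2*(w + 4)*(w + 2)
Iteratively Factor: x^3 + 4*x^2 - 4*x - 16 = (x + 4)*(x^2 - 4) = (x + 2)*(x + 4)*(x - 2)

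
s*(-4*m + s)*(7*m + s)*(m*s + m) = -28*m^3*s^2 - 28*m^3*s + 3*m^2*s^3 + 3*m^2*s^2 + m*s^4 + m*s^3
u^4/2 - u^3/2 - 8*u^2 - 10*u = u*(u/2 + 1)*(u - 5)*(u + 2)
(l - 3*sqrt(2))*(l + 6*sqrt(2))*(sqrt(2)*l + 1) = sqrt(2)*l^3 + 7*l^2 - 33*sqrt(2)*l - 36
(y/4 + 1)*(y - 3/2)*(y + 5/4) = y^3/4 + 15*y^2/16 - 23*y/32 - 15/8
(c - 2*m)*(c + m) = c^2 - c*m - 2*m^2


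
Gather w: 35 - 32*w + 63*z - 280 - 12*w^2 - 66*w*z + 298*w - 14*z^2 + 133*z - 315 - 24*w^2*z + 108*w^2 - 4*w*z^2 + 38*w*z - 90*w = w^2*(96 - 24*z) + w*(-4*z^2 - 28*z + 176) - 14*z^2 + 196*z - 560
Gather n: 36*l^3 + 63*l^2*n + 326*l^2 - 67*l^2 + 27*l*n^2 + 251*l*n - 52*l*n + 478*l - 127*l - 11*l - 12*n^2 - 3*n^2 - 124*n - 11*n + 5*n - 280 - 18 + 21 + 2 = 36*l^3 + 259*l^2 + 340*l + n^2*(27*l - 15) + n*(63*l^2 + 199*l - 130) - 275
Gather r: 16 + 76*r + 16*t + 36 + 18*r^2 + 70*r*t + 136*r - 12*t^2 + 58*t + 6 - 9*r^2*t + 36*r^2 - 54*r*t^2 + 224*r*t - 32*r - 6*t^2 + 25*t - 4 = r^2*(54 - 9*t) + r*(-54*t^2 + 294*t + 180) - 18*t^2 + 99*t + 54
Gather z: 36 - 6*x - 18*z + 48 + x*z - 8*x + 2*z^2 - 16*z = -14*x + 2*z^2 + z*(x - 34) + 84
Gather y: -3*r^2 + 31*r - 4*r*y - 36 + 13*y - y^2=-3*r^2 + 31*r - y^2 + y*(13 - 4*r) - 36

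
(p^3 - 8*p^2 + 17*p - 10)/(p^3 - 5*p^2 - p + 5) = (p - 2)/(p + 1)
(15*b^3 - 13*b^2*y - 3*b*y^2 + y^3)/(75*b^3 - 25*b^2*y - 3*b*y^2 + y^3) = (-3*b^2 + 2*b*y + y^2)/(-15*b^2 + 2*b*y + y^2)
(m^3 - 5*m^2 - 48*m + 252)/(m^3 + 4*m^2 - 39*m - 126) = (m - 6)/(m + 3)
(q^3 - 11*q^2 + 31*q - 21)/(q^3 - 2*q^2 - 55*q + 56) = (q^2 - 10*q + 21)/(q^2 - q - 56)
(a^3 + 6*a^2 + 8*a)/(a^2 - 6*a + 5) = a*(a^2 + 6*a + 8)/(a^2 - 6*a + 5)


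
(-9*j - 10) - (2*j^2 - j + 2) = -2*j^2 - 8*j - 12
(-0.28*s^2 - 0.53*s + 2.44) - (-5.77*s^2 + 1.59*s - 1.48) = 5.49*s^2 - 2.12*s + 3.92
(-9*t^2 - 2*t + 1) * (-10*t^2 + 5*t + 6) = 90*t^4 - 25*t^3 - 74*t^2 - 7*t + 6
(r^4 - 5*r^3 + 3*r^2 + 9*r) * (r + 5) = r^5 - 22*r^3 + 24*r^2 + 45*r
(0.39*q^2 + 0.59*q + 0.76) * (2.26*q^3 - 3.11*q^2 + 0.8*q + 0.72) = 0.8814*q^5 + 0.1205*q^4 + 0.1947*q^3 - 1.6108*q^2 + 1.0328*q + 0.5472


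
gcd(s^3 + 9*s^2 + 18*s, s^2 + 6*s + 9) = s + 3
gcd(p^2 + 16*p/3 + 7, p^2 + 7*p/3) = p + 7/3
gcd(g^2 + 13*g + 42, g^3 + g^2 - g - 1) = 1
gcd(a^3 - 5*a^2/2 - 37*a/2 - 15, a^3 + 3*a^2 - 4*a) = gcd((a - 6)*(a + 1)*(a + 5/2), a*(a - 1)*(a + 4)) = 1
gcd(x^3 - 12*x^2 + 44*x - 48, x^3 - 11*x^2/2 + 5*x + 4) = x^2 - 6*x + 8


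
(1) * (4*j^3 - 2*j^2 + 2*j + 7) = 4*j^3 - 2*j^2 + 2*j + 7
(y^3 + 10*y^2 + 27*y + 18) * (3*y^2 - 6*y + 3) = 3*y^5 + 24*y^4 + 24*y^3 - 78*y^2 - 27*y + 54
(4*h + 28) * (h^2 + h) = 4*h^3 + 32*h^2 + 28*h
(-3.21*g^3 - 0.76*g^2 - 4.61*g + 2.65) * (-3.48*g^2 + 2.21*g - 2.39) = 11.1708*g^5 - 4.4493*g^4 + 22.0351*g^3 - 17.5937*g^2 + 16.8744*g - 6.3335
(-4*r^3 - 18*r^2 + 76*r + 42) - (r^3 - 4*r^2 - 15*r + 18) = -5*r^3 - 14*r^2 + 91*r + 24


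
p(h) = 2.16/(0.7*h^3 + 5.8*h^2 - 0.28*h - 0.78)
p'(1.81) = -0.12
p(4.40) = 0.01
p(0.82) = 0.66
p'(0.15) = -6.86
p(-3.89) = 0.05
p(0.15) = -3.13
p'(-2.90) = 0.03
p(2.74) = 0.04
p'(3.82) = -0.01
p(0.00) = -2.77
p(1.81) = 0.10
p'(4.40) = -0.01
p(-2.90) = 0.07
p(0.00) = -2.77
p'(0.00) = 0.99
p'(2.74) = -0.03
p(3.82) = 0.02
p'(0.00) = 0.99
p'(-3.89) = 0.01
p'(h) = 2.16*(-2.1*h^2 - 11.6*h + 0.28)/(0.7*h^3 + 5.8*h^2 - 0.28*h - 0.78)^2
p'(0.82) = -2.14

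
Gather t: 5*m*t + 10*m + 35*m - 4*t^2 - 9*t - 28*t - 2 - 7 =45*m - 4*t^2 + t*(5*m - 37) - 9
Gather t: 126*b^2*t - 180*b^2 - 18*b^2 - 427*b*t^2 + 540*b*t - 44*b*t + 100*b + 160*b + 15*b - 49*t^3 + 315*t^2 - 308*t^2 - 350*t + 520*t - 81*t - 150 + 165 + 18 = -198*b^2 + 275*b - 49*t^3 + t^2*(7 - 427*b) + t*(126*b^2 + 496*b + 89) + 33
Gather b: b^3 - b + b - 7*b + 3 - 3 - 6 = b^3 - 7*b - 6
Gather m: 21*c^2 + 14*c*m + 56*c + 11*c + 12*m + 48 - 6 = 21*c^2 + 67*c + m*(14*c + 12) + 42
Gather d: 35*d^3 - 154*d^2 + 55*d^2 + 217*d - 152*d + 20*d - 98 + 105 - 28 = 35*d^3 - 99*d^2 + 85*d - 21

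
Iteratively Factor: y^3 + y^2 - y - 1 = (y + 1)*(y^2 - 1) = (y + 1)^2*(y - 1)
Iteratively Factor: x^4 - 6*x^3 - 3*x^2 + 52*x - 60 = (x - 2)*(x^3 - 4*x^2 - 11*x + 30) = (x - 5)*(x - 2)*(x^2 + x - 6) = (x - 5)*(x - 2)^2*(x + 3)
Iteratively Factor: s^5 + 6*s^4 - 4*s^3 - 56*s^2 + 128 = (s + 2)*(s^4 + 4*s^3 - 12*s^2 - 32*s + 64) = (s - 2)*(s + 2)*(s^3 + 6*s^2 - 32) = (s - 2)^2*(s + 2)*(s^2 + 8*s + 16) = (s - 2)^2*(s + 2)*(s + 4)*(s + 4)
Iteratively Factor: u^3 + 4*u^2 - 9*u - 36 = (u - 3)*(u^2 + 7*u + 12) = (u - 3)*(u + 3)*(u + 4)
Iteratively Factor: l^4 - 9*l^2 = (l)*(l^3 - 9*l) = l*(l - 3)*(l^2 + 3*l) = l^2*(l - 3)*(l + 3)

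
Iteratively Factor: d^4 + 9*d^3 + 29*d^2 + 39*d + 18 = (d + 2)*(d^3 + 7*d^2 + 15*d + 9) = (d + 2)*(d + 3)*(d^2 + 4*d + 3) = (d + 2)*(d + 3)^2*(d + 1)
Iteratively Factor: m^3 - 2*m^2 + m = (m - 1)*(m^2 - m) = (m - 1)^2*(m)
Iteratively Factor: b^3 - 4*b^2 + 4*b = (b - 2)*(b^2 - 2*b) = b*(b - 2)*(b - 2)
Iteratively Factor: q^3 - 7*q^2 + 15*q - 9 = (q - 1)*(q^2 - 6*q + 9) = (q - 3)*(q - 1)*(q - 3)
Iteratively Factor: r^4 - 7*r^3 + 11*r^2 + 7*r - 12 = (r - 4)*(r^3 - 3*r^2 - r + 3) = (r - 4)*(r - 1)*(r^2 - 2*r - 3) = (r - 4)*(r - 1)*(r + 1)*(r - 3)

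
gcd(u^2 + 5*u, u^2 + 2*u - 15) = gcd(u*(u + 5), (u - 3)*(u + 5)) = u + 5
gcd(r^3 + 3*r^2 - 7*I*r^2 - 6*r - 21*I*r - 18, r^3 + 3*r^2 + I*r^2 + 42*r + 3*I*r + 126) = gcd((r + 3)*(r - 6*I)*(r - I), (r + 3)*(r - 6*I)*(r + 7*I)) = r^2 + r*(3 - 6*I) - 18*I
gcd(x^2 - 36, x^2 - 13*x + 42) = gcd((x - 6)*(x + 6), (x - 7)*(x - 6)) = x - 6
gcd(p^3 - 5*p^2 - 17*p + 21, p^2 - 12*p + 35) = p - 7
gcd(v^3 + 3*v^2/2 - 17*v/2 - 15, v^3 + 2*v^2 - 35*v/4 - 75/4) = v^2 - v/2 - 15/2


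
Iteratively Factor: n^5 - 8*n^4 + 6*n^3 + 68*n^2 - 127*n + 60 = (n - 4)*(n^4 - 4*n^3 - 10*n^2 + 28*n - 15) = (n - 4)*(n - 1)*(n^3 - 3*n^2 - 13*n + 15) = (n - 4)*(n - 1)*(n + 3)*(n^2 - 6*n + 5) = (n - 4)*(n - 1)^2*(n + 3)*(n - 5)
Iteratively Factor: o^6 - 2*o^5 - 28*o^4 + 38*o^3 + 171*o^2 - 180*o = (o + 4)*(o^5 - 6*o^4 - 4*o^3 + 54*o^2 - 45*o) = (o - 5)*(o + 4)*(o^4 - o^3 - 9*o^2 + 9*o) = (o - 5)*(o - 1)*(o + 4)*(o^3 - 9*o) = (o - 5)*(o - 3)*(o - 1)*(o + 4)*(o^2 + 3*o) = o*(o - 5)*(o - 3)*(o - 1)*(o + 4)*(o + 3)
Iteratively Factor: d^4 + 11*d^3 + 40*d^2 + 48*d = (d)*(d^3 + 11*d^2 + 40*d + 48) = d*(d + 4)*(d^2 + 7*d + 12) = d*(d + 4)^2*(d + 3)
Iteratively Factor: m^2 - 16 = (m - 4)*(m + 4)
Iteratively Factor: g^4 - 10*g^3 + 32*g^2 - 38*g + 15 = (g - 3)*(g^3 - 7*g^2 + 11*g - 5) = (g - 3)*(g - 1)*(g^2 - 6*g + 5) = (g - 3)*(g - 1)^2*(g - 5)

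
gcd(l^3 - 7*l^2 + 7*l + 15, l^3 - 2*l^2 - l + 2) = l + 1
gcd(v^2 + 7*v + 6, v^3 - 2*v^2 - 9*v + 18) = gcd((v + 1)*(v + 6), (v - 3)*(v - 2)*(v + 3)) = 1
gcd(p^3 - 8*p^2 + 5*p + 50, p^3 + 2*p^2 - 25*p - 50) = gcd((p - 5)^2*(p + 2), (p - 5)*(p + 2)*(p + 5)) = p^2 - 3*p - 10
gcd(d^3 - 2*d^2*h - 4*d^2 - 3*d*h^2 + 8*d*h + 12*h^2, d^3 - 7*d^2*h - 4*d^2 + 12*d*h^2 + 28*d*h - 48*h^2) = d^2 - 3*d*h - 4*d + 12*h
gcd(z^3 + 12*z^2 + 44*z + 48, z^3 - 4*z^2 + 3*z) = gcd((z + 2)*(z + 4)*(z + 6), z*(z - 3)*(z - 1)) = 1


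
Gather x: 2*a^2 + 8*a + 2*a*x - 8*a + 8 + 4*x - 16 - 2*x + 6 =2*a^2 + x*(2*a + 2) - 2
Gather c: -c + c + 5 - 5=0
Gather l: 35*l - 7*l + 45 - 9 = 28*l + 36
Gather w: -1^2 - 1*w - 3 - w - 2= -2*w - 6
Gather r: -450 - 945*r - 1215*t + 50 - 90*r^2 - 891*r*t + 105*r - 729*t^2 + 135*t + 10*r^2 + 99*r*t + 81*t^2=-80*r^2 + r*(-792*t - 840) - 648*t^2 - 1080*t - 400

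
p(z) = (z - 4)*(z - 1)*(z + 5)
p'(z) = (z - 4)*(z - 1) + (z - 4)*(z + 5) + (z - 1)*(z + 5) = 3*z^2 - 21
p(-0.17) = 23.57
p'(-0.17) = -20.91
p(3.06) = -15.61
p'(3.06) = 7.09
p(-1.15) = 42.63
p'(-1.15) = -17.03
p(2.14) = -15.14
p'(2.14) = -7.26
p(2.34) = -16.33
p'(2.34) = -4.57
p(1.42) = -6.96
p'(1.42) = -14.95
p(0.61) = 7.42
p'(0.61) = -19.88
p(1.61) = -9.64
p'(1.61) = -13.22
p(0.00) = 20.00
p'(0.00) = -21.00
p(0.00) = 20.00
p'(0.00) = -21.00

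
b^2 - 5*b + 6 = (b - 3)*(b - 2)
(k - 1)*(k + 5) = k^2 + 4*k - 5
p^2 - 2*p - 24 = (p - 6)*(p + 4)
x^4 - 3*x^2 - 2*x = x*(x - 2)*(x + 1)^2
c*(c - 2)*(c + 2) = c^3 - 4*c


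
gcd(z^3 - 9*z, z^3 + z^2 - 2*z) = z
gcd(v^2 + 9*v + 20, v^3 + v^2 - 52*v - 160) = v^2 + 9*v + 20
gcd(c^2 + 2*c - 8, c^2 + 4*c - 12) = c - 2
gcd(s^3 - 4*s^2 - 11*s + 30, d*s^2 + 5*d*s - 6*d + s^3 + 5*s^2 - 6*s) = 1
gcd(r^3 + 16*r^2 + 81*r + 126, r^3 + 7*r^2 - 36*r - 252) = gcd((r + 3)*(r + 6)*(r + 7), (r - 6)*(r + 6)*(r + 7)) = r^2 + 13*r + 42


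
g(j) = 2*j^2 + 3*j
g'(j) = 4*j + 3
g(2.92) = 25.81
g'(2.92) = 14.68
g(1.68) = 10.68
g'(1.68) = 9.72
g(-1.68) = 0.60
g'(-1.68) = -3.72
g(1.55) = 9.46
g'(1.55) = 9.20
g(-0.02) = -0.06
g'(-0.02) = 2.92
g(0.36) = 1.34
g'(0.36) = 4.44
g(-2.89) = 8.03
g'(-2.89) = -8.56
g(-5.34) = 41.01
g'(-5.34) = -18.36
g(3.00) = 27.00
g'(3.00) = 15.00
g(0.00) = 0.00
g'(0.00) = 3.00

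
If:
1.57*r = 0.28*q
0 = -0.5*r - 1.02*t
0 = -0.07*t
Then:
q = 0.00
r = 0.00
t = 0.00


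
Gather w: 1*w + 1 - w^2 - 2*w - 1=-w^2 - w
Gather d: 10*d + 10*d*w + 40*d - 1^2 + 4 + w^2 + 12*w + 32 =d*(10*w + 50) + w^2 + 12*w + 35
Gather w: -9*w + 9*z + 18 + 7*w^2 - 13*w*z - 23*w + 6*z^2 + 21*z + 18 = 7*w^2 + w*(-13*z - 32) + 6*z^2 + 30*z + 36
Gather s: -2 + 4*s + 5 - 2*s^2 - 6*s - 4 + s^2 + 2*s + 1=-s^2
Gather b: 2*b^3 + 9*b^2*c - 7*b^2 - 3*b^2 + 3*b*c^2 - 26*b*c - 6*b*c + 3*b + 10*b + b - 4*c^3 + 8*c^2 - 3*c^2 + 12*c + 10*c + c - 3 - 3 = 2*b^3 + b^2*(9*c - 10) + b*(3*c^2 - 32*c + 14) - 4*c^3 + 5*c^2 + 23*c - 6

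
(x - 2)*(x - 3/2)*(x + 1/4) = x^3 - 13*x^2/4 + 17*x/8 + 3/4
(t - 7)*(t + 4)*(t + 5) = t^3 + 2*t^2 - 43*t - 140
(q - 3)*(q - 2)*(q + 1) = q^3 - 4*q^2 + q + 6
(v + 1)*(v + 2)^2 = v^3 + 5*v^2 + 8*v + 4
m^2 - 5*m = m*(m - 5)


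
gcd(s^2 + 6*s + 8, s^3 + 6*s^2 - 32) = s + 4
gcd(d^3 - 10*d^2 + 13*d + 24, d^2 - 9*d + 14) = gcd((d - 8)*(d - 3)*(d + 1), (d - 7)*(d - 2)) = 1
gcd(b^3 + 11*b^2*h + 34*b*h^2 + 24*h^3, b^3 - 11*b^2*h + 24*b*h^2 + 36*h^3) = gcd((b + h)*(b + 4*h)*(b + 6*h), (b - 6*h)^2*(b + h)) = b + h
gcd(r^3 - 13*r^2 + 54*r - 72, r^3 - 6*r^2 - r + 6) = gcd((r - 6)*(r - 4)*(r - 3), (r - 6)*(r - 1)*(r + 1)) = r - 6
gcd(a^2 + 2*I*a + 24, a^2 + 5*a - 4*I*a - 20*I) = a - 4*I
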